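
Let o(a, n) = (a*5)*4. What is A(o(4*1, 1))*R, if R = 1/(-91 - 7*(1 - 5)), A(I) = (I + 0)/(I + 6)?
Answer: -40/2709 ≈ -0.014766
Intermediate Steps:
o(a, n) = 20*a (o(a, n) = (5*a)*4 = 20*a)
A(I) = I/(6 + I)
R = -1/63 (R = 1/(-91 - 7*(-4)) = 1/(-91 + 28) = 1/(-63) = -1/63 ≈ -0.015873)
A(o(4*1, 1))*R = ((20*(4*1))/(6 + 20*(4*1)))*(-1/63) = ((20*4)/(6 + 20*4))*(-1/63) = (80/(6 + 80))*(-1/63) = (80/86)*(-1/63) = (80*(1/86))*(-1/63) = (40/43)*(-1/63) = -40/2709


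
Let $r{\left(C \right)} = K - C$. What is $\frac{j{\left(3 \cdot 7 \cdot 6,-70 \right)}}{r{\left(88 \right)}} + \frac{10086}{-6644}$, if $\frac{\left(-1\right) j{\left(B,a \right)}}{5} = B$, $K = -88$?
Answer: $\frac{27393}{13288} \approx 2.0615$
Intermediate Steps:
$j{\left(B,a \right)} = - 5 B$
$r{\left(C \right)} = -88 - C$
$\frac{j{\left(3 \cdot 7 \cdot 6,-70 \right)}}{r{\left(88 \right)}} + \frac{10086}{-6644} = \frac{\left(-5\right) 3 \cdot 7 \cdot 6}{-88 - 88} + \frac{10086}{-6644} = \frac{\left(-5\right) 21 \cdot 6}{-88 - 88} + 10086 \left(- \frac{1}{6644}\right) = \frac{\left(-5\right) 126}{-176} - \frac{5043}{3322} = \left(-630\right) \left(- \frac{1}{176}\right) - \frac{5043}{3322} = \frac{315}{88} - \frac{5043}{3322} = \frac{27393}{13288}$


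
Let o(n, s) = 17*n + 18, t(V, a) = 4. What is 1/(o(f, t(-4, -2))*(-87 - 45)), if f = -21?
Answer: 1/44748 ≈ 2.2347e-5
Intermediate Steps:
o(n, s) = 18 + 17*n
1/(o(f, t(-4, -2))*(-87 - 45)) = 1/((18 + 17*(-21))*(-87 - 45)) = 1/((18 - 357)*(-132)) = 1/(-339*(-132)) = 1/44748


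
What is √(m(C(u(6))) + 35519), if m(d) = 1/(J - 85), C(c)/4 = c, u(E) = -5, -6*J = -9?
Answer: √990589057/167 ≈ 188.46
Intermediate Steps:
J = 3/2 (J = -⅙*(-9) = 3/2 ≈ 1.5000)
C(c) = 4*c
m(d) = -2/167 (m(d) = 1/(3/2 - 85) = 1/(-167/2) = -2/167)
√(m(C(u(6))) + 35519) = √(-2/167 + 35519) = √(5931671/167) = √990589057/167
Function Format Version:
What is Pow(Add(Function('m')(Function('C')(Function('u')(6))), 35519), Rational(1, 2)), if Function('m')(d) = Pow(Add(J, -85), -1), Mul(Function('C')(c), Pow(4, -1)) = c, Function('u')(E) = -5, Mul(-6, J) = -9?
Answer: Mul(Rational(1, 167), Pow(990589057, Rational(1, 2))) ≈ 188.46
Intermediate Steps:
J = Rational(3, 2) (J = Mul(Rational(-1, 6), -9) = Rational(3, 2) ≈ 1.5000)
Function('C')(c) = Mul(4, c)
Function('m')(d) = Rational(-2, 167) (Function('m')(d) = Pow(Add(Rational(3, 2), -85), -1) = Pow(Rational(-167, 2), -1) = Rational(-2, 167))
Pow(Add(Function('m')(Function('C')(Function('u')(6))), 35519), Rational(1, 2)) = Pow(Add(Rational(-2, 167), 35519), Rational(1, 2)) = Pow(Rational(5931671, 167), Rational(1, 2)) = Mul(Rational(1, 167), Pow(990589057, Rational(1, 2)))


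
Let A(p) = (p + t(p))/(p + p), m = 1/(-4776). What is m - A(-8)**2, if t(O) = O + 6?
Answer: -14933/38208 ≈ -0.39083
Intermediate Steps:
t(O) = 6 + O
m = -1/4776 ≈ -0.00020938
A(p) = (6 + 2*p)/(2*p) (A(p) = (p + (6 + p))/(p + p) = (6 + 2*p)/((2*p)) = (6 + 2*p)*(1/(2*p)) = (6 + 2*p)/(2*p))
m - A(-8)**2 = -1/4776 - ((3 - 8)/(-8))**2 = -1/4776 - (-1/8*(-5))**2 = -1/4776 - (5/8)**2 = -1/4776 - 1*25/64 = -1/4776 - 25/64 = -14933/38208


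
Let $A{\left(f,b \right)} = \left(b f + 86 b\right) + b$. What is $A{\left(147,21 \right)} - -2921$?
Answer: $7835$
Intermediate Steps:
$A{\left(f,b \right)} = 87 b + b f$ ($A{\left(f,b \right)} = \left(86 b + b f\right) + b = 87 b + b f$)
$A{\left(147,21 \right)} - -2921 = 21 \left(87 + 147\right) - -2921 = 21 \cdot 234 + 2921 = 4914 + 2921 = 7835$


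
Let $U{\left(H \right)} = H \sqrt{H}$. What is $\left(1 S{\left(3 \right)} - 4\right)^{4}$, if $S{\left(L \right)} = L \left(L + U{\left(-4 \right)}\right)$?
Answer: $246001 + 264480 i \approx 2.46 \cdot 10^{5} + 2.6448 \cdot 10^{5} i$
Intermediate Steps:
$U{\left(H \right)} = H^{\frac{3}{2}}$
$S{\left(L \right)} = L \left(L - 8 i\right)$ ($S{\left(L \right)} = L \left(L + \left(-4\right)^{\frac{3}{2}}\right) = L \left(L - 8 i\right)$)
$\left(1 S{\left(3 \right)} - 4\right)^{4} = \left(1 \cdot 3 \left(3 - 8 i\right) - 4\right)^{4} = \left(1 \left(9 - 24 i\right) - 4\right)^{4} = \left(\left(9 - 24 i\right) - 4\right)^{4} = \left(5 - 24 i\right)^{4}$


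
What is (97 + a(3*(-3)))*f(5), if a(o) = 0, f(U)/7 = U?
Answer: 3395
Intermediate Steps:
f(U) = 7*U
(97 + a(3*(-3)))*f(5) = (97 + 0)*(7*5) = 97*35 = 3395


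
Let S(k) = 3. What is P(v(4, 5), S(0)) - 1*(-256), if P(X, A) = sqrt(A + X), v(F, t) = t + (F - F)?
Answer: 256 + 2*sqrt(2) ≈ 258.83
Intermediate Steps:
v(F, t) = t (v(F, t) = t + 0 = t)
P(v(4, 5), S(0)) - 1*(-256) = sqrt(3 + 5) - 1*(-256) = sqrt(8) + 256 = 2*sqrt(2) + 256 = 256 + 2*sqrt(2)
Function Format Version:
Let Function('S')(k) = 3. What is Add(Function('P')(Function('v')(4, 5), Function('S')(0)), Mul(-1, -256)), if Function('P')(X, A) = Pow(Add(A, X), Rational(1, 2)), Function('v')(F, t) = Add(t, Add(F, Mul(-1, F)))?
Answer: Add(256, Mul(2, Pow(2, Rational(1, 2)))) ≈ 258.83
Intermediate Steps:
Function('v')(F, t) = t (Function('v')(F, t) = Add(t, 0) = t)
Add(Function('P')(Function('v')(4, 5), Function('S')(0)), Mul(-1, -256)) = Add(Pow(Add(3, 5), Rational(1, 2)), Mul(-1, -256)) = Add(Pow(8, Rational(1, 2)), 256) = Add(Mul(2, Pow(2, Rational(1, 2))), 256) = Add(256, Mul(2, Pow(2, Rational(1, 2))))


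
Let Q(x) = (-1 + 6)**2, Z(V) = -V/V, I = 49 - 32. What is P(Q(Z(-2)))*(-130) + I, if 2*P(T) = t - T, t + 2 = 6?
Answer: 1382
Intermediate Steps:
t = 4 (t = -2 + 6 = 4)
I = 17
Z(V) = -1 (Z(V) = -1*1 = -1)
Q(x) = 25 (Q(x) = 5**2 = 25)
P(T) = 2 - T/2 (P(T) = (4 - T)/2 = 2 - T/2)
P(Q(Z(-2)))*(-130) + I = (2 - 1/2*25)*(-130) + 17 = (2 - 25/2)*(-130) + 17 = -21/2*(-130) + 17 = 1365 + 17 = 1382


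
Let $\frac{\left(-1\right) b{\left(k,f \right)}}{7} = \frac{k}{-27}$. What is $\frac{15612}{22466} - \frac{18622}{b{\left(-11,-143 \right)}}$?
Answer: $\frac{5648486064}{864941} \approx 6530.5$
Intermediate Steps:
$b{\left(k,f \right)} = \frac{7 k}{27}$ ($b{\left(k,f \right)} = - 7 \frac{k}{-27} = - 7 k \left(- \frac{1}{27}\right) = - 7 \left(- \frac{k}{27}\right) = \frac{7 k}{27}$)
$\frac{15612}{22466} - \frac{18622}{b{\left(-11,-143 \right)}} = \frac{15612}{22466} - \frac{18622}{\frac{7}{27} \left(-11\right)} = 15612 \cdot \frac{1}{22466} - \frac{18622}{- \frac{77}{27}} = \frac{7806}{11233} - - \frac{502794}{77} = \frac{7806}{11233} + \frac{502794}{77} = \frac{5648486064}{864941}$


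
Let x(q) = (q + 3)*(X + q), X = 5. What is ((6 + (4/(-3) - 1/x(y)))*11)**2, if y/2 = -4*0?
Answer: 64009/25 ≈ 2560.4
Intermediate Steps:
y = 0 (y = 2*(-4*0) = 2*0 = 0)
x(q) = (3 + q)*(5 + q) (x(q) = (q + 3)*(5 + q) = (3 + q)*(5 + q))
((6 + (4/(-3) - 1/x(y)))*11)**2 = ((6 + (4/(-3) - 1/(15 + 0**2 + 8*0)))*11)**2 = ((6 + (4*(-1/3) - 1/(15 + 0 + 0)))*11)**2 = ((6 + (-4/3 - 1/15))*11)**2 = ((6 - 7/5)*11)**2 = ((23/5)*11)**2 = (253/5)**2 = 64009/25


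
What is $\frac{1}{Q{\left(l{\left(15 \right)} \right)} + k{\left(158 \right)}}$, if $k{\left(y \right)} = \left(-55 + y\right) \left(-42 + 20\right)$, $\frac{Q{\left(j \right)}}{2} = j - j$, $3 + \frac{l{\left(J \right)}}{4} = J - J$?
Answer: $- \frac{1}{2266} \approx -0.00044131$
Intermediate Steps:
$l{\left(J \right)} = -12$ ($l{\left(J \right)} = -12 + 4 \left(J - J\right) = -12 + 4 \cdot 0 = -12 + 0 = -12$)
$Q{\left(j \right)} = 0$ ($Q{\left(j \right)} = 2 \left(j - j\right) = 2 \cdot 0 = 0$)
$k{\left(y \right)} = 1210 - 22 y$ ($k{\left(y \right)} = \left(-55 + y\right) \left(-22\right) = 1210 - 22 y$)
$\frac{1}{Q{\left(l{\left(15 \right)} \right)} + k{\left(158 \right)}} = \frac{1}{0 + \left(1210 - 3476\right)} = \frac{1}{0 - 2266} = \frac{1}{-2266} = - \frac{1}{2266}$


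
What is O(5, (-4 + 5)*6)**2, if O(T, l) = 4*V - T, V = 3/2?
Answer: 1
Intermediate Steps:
V = 3/2 (V = 3*(1/2) = 3/2 ≈ 1.5000)
O(T, l) = 6 - T (O(T, l) = 4*(3/2) - T = 6 - T)
O(5, (-4 + 5)*6)**2 = (6 - 1*5)**2 = (6 - 5)**2 = 1**2 = 1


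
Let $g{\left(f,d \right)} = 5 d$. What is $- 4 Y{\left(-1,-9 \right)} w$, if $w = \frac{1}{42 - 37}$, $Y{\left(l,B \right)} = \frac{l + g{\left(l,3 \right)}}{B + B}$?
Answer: $\frac{28}{45} \approx 0.62222$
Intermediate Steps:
$Y{\left(l,B \right)} = \frac{15 + l}{2 B}$ ($Y{\left(l,B \right)} = \frac{l + 5 \cdot 3}{B + B} = \frac{l + 15}{2 B} = \left(15 + l\right) \frac{1}{2 B} = \frac{15 + l}{2 B}$)
$w = \frac{1}{5}$ ($w = \frac{1}{42 - 37} = \frac{1}{5} \approx 0.2$)
$- 4 Y{\left(-1,-9 \right)} w = - 4 \frac{15 - 1}{2 \left(-9\right)} \frac{1}{5} = - 4 \cdot \frac{1}{2} \left(- \frac{1}{9}\right) 14 \cdot \frac{1}{5} = \left(-4\right) \left(- \frac{7}{9}\right) \frac{1}{5} = \frac{28}{9} \cdot \frac{1}{5} = \frac{28}{45}$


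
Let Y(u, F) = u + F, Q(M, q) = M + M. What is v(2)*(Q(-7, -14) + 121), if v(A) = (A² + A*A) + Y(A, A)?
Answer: 1284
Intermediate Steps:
Q(M, q) = 2*M
Y(u, F) = F + u
v(A) = 2*A + 2*A² (v(A) = (A² + A*A) + (A + A) = (A² + A²) + 2*A = 2*A² + 2*A = 2*A + 2*A²)
v(2)*(Q(-7, -14) + 121) = (2*2*(1 + 2))*(2*(-7) + 121) = (2*2*3)*(-14 + 121) = 12*107 = 1284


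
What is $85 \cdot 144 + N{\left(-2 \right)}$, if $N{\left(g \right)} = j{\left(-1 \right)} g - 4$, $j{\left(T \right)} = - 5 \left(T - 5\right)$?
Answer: $12176$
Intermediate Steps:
$j{\left(T \right)} = 25 - 5 T$ ($j{\left(T \right)} = - 5 \left(-5 + T\right) = 25 - 5 T$)
$N{\left(g \right)} = -4 + 30 g$ ($N{\left(g \right)} = \left(25 - -5\right) g - 4 = \left(25 + 5\right) g - 4 = 30 g - 4 = -4 + 30 g$)
$85 \cdot 144 + N{\left(-2 \right)} = 85 \cdot 144 + \left(-4 + 30 \left(-2\right)\right) = 12240 - 64 = 12176$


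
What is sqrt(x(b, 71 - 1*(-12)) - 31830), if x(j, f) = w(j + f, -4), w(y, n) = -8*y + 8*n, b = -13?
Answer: I*sqrt(32422) ≈ 180.06*I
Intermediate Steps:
x(j, f) = -32 - 8*f - 8*j (x(j, f) = -8*(j + f) + 8*(-4) = -8*(f + j) - 32 = (-8*f - 8*j) - 32 = -32 - 8*f - 8*j)
sqrt(x(b, 71 - 1*(-12)) - 31830) = sqrt((-32 - 8*(71 - 1*(-12)) - 8*(-13)) - 31830) = sqrt((-32 - 8*(71 + 12) + 104) - 31830) = sqrt((-32 - 8*83 + 104) - 31830) = sqrt((-32 - 664 + 104) - 31830) = sqrt(-592 - 31830) = sqrt(-32422) = I*sqrt(32422)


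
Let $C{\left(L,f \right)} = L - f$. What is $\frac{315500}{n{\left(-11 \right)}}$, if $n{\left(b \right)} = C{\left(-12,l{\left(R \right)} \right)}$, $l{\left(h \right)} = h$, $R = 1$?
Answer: $- \frac{315500}{13} \approx -24269.0$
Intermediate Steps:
$n{\left(b \right)} = -13$ ($n{\left(b \right)} = -12 - 1 = -13$)
$\frac{315500}{n{\left(-11 \right)}} = \frac{315500}{-13} = 315500 \left(- \frac{1}{13}\right) = - \frac{315500}{13}$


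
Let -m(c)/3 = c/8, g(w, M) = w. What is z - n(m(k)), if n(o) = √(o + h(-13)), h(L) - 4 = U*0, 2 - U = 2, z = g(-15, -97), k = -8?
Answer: -15 - √7 ≈ -17.646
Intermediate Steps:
m(c) = -3*c/8
z = -15
U = 0 (U = 2 - 1*2 = 2 - 2 = 0)
h(L) = 4 (h(L) = 4 + 0*0 = 4 + 0 = 4)
n(o) = √(4 + o) (n(o) = √(o + 4) = √(4 + o))
z - n(m(k)) = -15 - √(4 - 3/8*(-8)) = -15 - √(4 + 3) = -15 - √7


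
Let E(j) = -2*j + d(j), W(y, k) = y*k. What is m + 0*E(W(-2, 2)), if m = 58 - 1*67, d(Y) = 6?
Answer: -9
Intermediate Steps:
W(y, k) = k*y
E(j) = 6 - 2*j (E(j) = -2*j + 6 = 6 - 2*j)
m = -9 (m = 58 - 67 = -9)
m + 0*E(W(-2, 2)) = -9 + 0*(6 - 4*(-2)) = -9 + 0*(6 - 2*(-4)) = -9 + 0*(6 + 8) = -9 + 0*14 = -9 + 0 = -9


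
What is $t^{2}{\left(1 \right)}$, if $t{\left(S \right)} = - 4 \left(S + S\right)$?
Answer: $64$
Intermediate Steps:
$t{\left(S \right)} = - 8 S$ ($t{\left(S \right)} = - 4 \cdot 2 S = - 8 S$)
$t^{2}{\left(1 \right)} = \left(\left(-8\right) 1\right)^{2} = \left(-8\right)^{2} = 64$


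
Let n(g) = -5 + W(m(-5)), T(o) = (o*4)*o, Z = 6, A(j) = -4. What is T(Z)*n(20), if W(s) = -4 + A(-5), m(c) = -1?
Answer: -1872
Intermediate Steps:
W(s) = -8 (W(s) = -4 - 4 = -8)
T(o) = 4*o**2 (T(o) = (4*o)*o = 4*o**2)
n(g) = -13 (n(g) = -5 - 8 = -13)
T(Z)*n(20) = (4*6**2)*(-13) = (4*36)*(-13) = 144*(-13) = -1872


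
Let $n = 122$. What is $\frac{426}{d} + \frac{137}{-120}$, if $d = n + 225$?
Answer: $\frac{3581}{41640} \approx 0.085999$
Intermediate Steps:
$d = 347$ ($d = 122 + 225 = 347$)
$\frac{426}{d} + \frac{137}{-120} = \frac{426}{347} + \frac{137}{-120} = 426 \cdot \frac{1}{347} + 137 \left(- \frac{1}{120}\right) = \frac{426}{347} - \frac{137}{120} = \frac{3581}{41640}$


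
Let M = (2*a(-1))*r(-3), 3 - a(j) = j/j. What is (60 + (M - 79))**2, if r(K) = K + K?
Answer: 1849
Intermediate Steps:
r(K) = 2*K
a(j) = 2 (a(j) = 3 - j/j = 3 - 1*1 = 3 - 1 = 2)
M = -24 (M = (2*2)*(2*(-3)) = 4*(-6) = -24)
(60 + (M - 79))**2 = (60 + (-24 - 79))**2 = (60 - 103)**2 = (-43)**2 = 1849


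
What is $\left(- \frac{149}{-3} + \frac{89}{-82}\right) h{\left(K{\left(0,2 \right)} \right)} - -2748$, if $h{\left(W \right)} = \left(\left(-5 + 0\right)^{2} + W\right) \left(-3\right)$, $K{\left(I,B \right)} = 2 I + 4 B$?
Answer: $- \frac{169047}{82} \approx -2061.5$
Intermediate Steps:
$h{\left(W \right)} = -75 - 3 W$ ($h{\left(W \right)} = \left(\left(-5\right)^{2} + W\right) \left(-3\right) = \left(25 + W\right) \left(-3\right) = -75 - 3 W$)
$\left(- \frac{149}{-3} + \frac{89}{-82}\right) h{\left(K{\left(0,2 \right)} \right)} - -2748 = \left(- \frac{149}{-3} + \frac{89}{-82}\right) \left(-75 - 3 \left(2 \cdot 0 + 4 \cdot 2\right)\right) - -2748 = \left(\left(-149\right) \left(- \frac{1}{3}\right) + 89 \left(- \frac{1}{82}\right)\right) \left(-75 - 3 \left(0 + 8\right)\right) + 2748 = \left(\frac{149}{3} - \frac{89}{82}\right) \left(-75 - 24\right) + 2748 = \frac{11951 \left(-75 - 24\right)}{246} + 2748 = \frac{11951}{246} \left(-99\right) + 2748 = - \frac{394383}{82} + 2748 = - \frac{169047}{82}$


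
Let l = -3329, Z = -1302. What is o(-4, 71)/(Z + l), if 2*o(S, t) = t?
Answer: -71/9262 ≈ -0.0076657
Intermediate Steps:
o(S, t) = t/2
o(-4, 71)/(Z + l) = ((½)*71)/(-1302 - 3329) = (71/2)/(-4631) = (71/2)*(-1/4631) = -71/9262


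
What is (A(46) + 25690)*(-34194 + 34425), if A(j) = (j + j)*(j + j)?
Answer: 7889574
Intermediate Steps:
A(j) = 4*j² (A(j) = (2*j)*(2*j) = 4*j²)
(A(46) + 25690)*(-34194 + 34425) = (4*46² + 25690)*(-34194 + 34425) = (4*2116 + 25690)*231 = (8464 + 25690)*231 = 34154*231 = 7889574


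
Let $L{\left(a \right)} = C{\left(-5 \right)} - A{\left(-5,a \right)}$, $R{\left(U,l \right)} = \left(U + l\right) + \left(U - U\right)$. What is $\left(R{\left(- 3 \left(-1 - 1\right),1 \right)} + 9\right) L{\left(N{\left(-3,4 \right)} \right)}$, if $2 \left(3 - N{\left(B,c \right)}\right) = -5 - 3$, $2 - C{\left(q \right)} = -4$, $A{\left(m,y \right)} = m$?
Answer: $176$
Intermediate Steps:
$C{\left(q \right)} = 6$ ($C{\left(q \right)} = 2 - -4 = 2 + 4 = 6$)
$R{\left(U,l \right)} = U + l$ ($R{\left(U,l \right)} = \left(U + l\right) + 0 = U + l$)
$N{\left(B,c \right)} = 7$ ($N{\left(B,c \right)} = 3 - \frac{-5 - 3}{2} = 3 - -4 = 3 + 4 = 7$)
$L{\left(a \right)} = 11$ ($L{\left(a \right)} = 6 - -5 = 6 + 5 = 11$)
$\left(R{\left(- 3 \left(-1 - 1\right),1 \right)} + 9\right) L{\left(N{\left(-3,4 \right)} \right)} = \left(\left(- 3 \left(-1 - 1\right) + 1\right) + 9\right) 11 = \left(\left(\left(-3\right) \left(-2\right) + 1\right) + 9\right) 11 = \left(\left(6 + 1\right) + 9\right) 11 = \left(7 + 9\right) 11 = 16 \cdot 11 = 176$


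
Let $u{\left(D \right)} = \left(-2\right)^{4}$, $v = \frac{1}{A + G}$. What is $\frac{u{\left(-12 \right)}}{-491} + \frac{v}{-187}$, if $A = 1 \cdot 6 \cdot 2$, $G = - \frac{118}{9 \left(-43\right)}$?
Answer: $- \frac{14437921}{437232554} \approx -0.033021$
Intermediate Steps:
$G = \frac{118}{387}$ ($G = - \frac{118}{-387} = \left(-118\right) \left(- \frac{1}{387}\right) = \frac{118}{387} \approx 0.30491$)
$A = 12$ ($A = 6 \cdot 2 = 12$)
$v = \frac{387}{4762}$ ($v = \frac{1}{12 + \frac{118}{387}} = \frac{1}{\frac{4762}{387}} = \frac{387}{4762} \approx 0.081268$)
$u{\left(D \right)} = 16$
$\frac{u{\left(-12 \right)}}{-491} + \frac{v}{-187} = \frac{16}{-491} + \frac{387}{4762 \left(-187\right)} = 16 \left(- \frac{1}{491}\right) + \frac{387}{4762} \left(- \frac{1}{187}\right) = - \frac{16}{491} - \frac{387}{890494} = - \frac{14437921}{437232554}$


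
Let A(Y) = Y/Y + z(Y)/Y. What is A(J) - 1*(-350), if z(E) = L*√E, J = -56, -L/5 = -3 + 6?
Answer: 351 + 15*I*√14/28 ≈ 351.0 + 2.0045*I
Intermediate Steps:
L = -15 (L = -5*(-3 + 6) = -5*3 = -15)
z(E) = -15*√E
A(Y) = 1 - 15/√Y (A(Y) = Y/Y + (-15*√Y)/Y = 1 - 15/√Y)
A(J) - 1*(-350) = (1 - (-15)*I*√14/28) - 1*(-350) = (1 - (-15)*I*√14/28) + 350 = (1 + 15*I*√14/28) + 350 = 351 + 15*I*√14/28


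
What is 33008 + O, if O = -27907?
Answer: 5101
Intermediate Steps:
33008 + O = 33008 - 27907 = 5101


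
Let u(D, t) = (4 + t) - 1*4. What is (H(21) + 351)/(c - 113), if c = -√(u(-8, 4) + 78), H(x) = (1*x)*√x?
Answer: -(351 + 21*√21)/(113 + √82) ≈ -3.6642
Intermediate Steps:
H(x) = x^(3/2) (H(x) = x*√x = x^(3/2))
u(D, t) = t (u(D, t) = (4 + t) - 4 = t)
c = -√82 (c = -√(4 + 78) = -√82 ≈ -9.0554)
(H(21) + 351)/(c - 113) = (21^(3/2) + 351)/(-√82 - 113) = (21*√21 + 351)/(-113 - √82) = (351 + 21*√21)/(-113 - √82)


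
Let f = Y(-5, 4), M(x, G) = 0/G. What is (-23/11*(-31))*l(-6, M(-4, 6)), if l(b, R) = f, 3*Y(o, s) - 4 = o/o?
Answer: 3565/33 ≈ 108.03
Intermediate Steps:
M(x, G) = 0
Y(o, s) = 5/3 (Y(o, s) = 4/3 + (o/o)/3 = 4/3 + (⅓)*1 = 4/3 + ⅓ = 5/3)
f = 5/3 ≈ 1.6667
l(b, R) = 5/3
(-23/11*(-31))*l(-6, M(-4, 6)) = (-23/11*(-31))*(5/3) = (-23*1/11*(-31))*(5/3) = -23/11*(-31)*(5/3) = (713/11)*(5/3) = 3565/33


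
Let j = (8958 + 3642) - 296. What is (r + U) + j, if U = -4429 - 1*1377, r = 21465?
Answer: 27963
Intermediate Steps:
U = -5806 (U = -4429 - 1377 = -5806)
j = 12304 (j = 12600 - 296 = 12304)
(r + U) + j = (21465 - 5806) + 12304 = 15659 + 12304 = 27963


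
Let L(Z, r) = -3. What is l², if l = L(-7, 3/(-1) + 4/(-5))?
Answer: 9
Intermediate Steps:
l = -3
l² = (-3)² = 9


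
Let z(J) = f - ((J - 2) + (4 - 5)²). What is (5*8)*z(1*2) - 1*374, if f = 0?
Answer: -414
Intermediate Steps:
z(J) = 1 - J (z(J) = 0 - ((J - 2) + (4 - 5)²) = 0 - ((-2 + J) + (-1)²) = 0 - ((-2 + J) + 1) = 0 - (-1 + J) = 0 + (1 - J) = 1 - J)
(5*8)*z(1*2) - 1*374 = (5*8)*(1 - 2) - 1*374 = 40*(1 - 1*2) - 374 = 40*(1 - 2) - 374 = 40*(-1) - 374 = -40 - 374 = -414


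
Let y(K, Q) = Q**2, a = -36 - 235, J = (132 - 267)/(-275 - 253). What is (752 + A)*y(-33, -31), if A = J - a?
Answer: 173069373/176 ≈ 9.8335e+5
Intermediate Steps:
J = 45/176 (J = -135/(-528) = -135*(-1/528) = 45/176 ≈ 0.25568)
a = -271
A = 47741/176 (A = 45/176 - 1*(-271) = 45/176 + 271 = 47741/176 ≈ 271.26)
(752 + A)*y(-33, -31) = (752 + 47741/176)*(-31)**2 = (180093/176)*961 = 173069373/176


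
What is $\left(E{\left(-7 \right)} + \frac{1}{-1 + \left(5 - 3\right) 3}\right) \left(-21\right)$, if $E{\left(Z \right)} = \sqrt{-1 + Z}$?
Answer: $- \frac{21}{5} - 42 i \sqrt{2} \approx -4.2 - 59.397 i$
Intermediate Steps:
$\left(E{\left(-7 \right)} + \frac{1}{-1 + \left(5 - 3\right) 3}\right) \left(-21\right) = \left(\sqrt{-1 - 7} + \frac{1}{-1 + \left(5 - 3\right) 3}\right) \left(-21\right) = \left(\sqrt{-8} + \frac{1}{-1 + \left(5 - 3\right) 3}\right) \left(-21\right) = \left(2 i \sqrt{2} + \frac{1}{-1 + 2 \cdot 3}\right) \left(-21\right) = \left(2 i \sqrt{2} + \frac{1}{-1 + 6}\right) \left(-21\right) = \left(2 i \sqrt{2} + \frac{1}{5}\right) \left(-21\right) = \left(\frac{1}{5} + 2 i \sqrt{2}\right) \left(-21\right) = - \frac{21}{5} - 42 i \sqrt{2}$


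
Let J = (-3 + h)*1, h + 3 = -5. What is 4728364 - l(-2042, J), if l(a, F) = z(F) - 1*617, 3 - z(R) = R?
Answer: 4728967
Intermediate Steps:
h = -8 (h = -3 - 5 = -8)
J = -11 (J = (-3 - 8)*1 = -11*1 = -11)
z(R) = 3 - R
l(a, F) = -614 - F (l(a, F) = (3 - F) - 1*617 = (3 - F) - 617 = -614 - F)
4728364 - l(-2042, J) = 4728364 - (-614 - 1*(-11)) = 4728364 - (-614 + 11) = 4728364 - 1*(-603) = 4728364 + 603 = 4728967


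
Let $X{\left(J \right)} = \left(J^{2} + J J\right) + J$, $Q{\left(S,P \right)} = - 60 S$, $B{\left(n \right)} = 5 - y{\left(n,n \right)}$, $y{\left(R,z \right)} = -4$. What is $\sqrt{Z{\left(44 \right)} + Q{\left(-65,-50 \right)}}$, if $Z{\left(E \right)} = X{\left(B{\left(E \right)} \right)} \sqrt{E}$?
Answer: $\sqrt{3900 + 342 \sqrt{11}} \approx 70.953$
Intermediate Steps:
$B{\left(n \right)} = 9$ ($B{\left(n \right)} = 5 - -4 = 5 + 4 = 9$)
$X{\left(J \right)} = J + 2 J^{2}$ ($X{\left(J \right)} = \left(J^{2} + J^{2}\right) + J = 2 J^{2} + J = J + 2 J^{2}$)
$Z{\left(E \right)} = 171 \sqrt{E}$ ($Z{\left(E \right)} = 9 \left(1 + 2 \cdot 9\right) \sqrt{E} = 9 \left(1 + 18\right) \sqrt{E} = 9 \cdot 19 \sqrt{E} = 171 \sqrt{E}$)
$\sqrt{Z{\left(44 \right)} + Q{\left(-65,-50 \right)}} = \sqrt{171 \sqrt{44} - -3900} = \sqrt{171 \cdot 2 \sqrt{11} + 3900} = \sqrt{342 \sqrt{11} + 3900} = \sqrt{3900 + 342 \sqrt{11}}$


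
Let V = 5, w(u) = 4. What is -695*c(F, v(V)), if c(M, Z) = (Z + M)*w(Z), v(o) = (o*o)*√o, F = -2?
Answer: 5560 - 69500*√5 ≈ -1.4985e+5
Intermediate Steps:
v(o) = o^(5/2) (v(o) = o²*√o = o^(5/2))
c(M, Z) = 4*M + 4*Z (c(M, Z) = (Z + M)*4 = (M + Z)*4 = 4*M + 4*Z)
-695*c(F, v(V)) = -695*(4*(-2) + 4*5^(5/2)) = -695*(-8 + 4*(25*√5)) = -695*(-8 + 100*√5) = 5560 - 69500*√5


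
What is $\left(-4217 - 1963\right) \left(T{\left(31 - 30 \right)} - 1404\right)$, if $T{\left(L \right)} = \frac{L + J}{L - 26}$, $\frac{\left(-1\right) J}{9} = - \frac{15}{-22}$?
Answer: $\frac{477149766}{55} \approx 8.6755 \cdot 10^{6}$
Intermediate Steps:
$J = - \frac{135}{22}$ ($J = - 9 \left(- \frac{15}{-22}\right) = - 9 \left(\left(-15\right) \left(- \frac{1}{22}\right)\right) = \left(-9\right) \frac{15}{22} = - \frac{135}{22} \approx -6.1364$)
$T{\left(L \right)} = \frac{- \frac{135}{22} + L}{-26 + L}$ ($T{\left(L \right)} = \frac{L - \frac{135}{22}}{L - 26} = \frac{- \frac{135}{22} + L}{-26 + L}$)
$\left(-4217 - 1963\right) \left(T{\left(31 - 30 \right)} - 1404\right) = \left(-4217 - 1963\right) \left(\frac{- \frac{135}{22} + \left(31 - 30\right)}{-26 + \left(31 - 30\right)} - 1404\right) = - 6180 \left(\frac{- \frac{135}{22} + \left(31 - 30\right)}{-26 + \left(31 - 30\right)} - 1404\right) = - 6180 \left(\frac{- \frac{135}{22} + 1}{-26 + 1} - 1404\right) = - 6180 \left(\frac{1}{-25} \left(- \frac{113}{22}\right) - 1404\right) = - 6180 \left(\left(- \frac{1}{25}\right) \left(- \frac{113}{22}\right) - 1404\right) = - 6180 \left(\frac{113}{550} - 1404\right) = \left(-6180\right) \left(- \frac{772087}{550}\right) = \frac{477149766}{55}$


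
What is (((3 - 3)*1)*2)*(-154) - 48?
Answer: -48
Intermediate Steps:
(((3 - 3)*1)*2)*(-154) - 48 = ((0*1)*2)*(-154) - 48 = (0*2)*(-154) - 48 = 0*(-154) - 48 = 0 - 48 = -48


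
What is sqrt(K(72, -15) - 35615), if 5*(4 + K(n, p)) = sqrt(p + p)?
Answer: sqrt(-890475 + 5*I*sqrt(30))/5 ≈ 0.0029022 + 188.73*I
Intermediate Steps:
K(n, p) = -4 + sqrt(2)*sqrt(p)/5 (K(n, p) = -4 + sqrt(p + p)/5 = -4 + sqrt(2*p)/5 = -4 + (sqrt(2)*sqrt(p))/5 = -4 + sqrt(2)*sqrt(p)/5)
sqrt(K(72, -15) - 35615) = sqrt((-4 + sqrt(2)*sqrt(-15)/5) - 35615) = sqrt((-4 + sqrt(2)*(I*sqrt(15))/5) - 35615) = sqrt((-4 + I*sqrt(30)/5) - 35615) = sqrt(-35619 + I*sqrt(30)/5)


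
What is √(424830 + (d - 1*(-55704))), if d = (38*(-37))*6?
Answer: √472098 ≈ 687.09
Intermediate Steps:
d = -8436 (d = -1406*6 = -8436)
√(424830 + (d - 1*(-55704))) = √(424830 + (-8436 - 1*(-55704))) = √(424830 + (-8436 + 55704)) = √(424830 + 47268) = √472098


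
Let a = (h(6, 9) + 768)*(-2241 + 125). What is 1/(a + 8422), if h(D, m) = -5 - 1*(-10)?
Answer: -1/1627246 ≈ -6.1454e-7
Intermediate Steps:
h(D, m) = 5 (h(D, m) = -5 + 10 = 5)
a = -1635668 (a = (5 + 768)*(-2241 + 125) = 773*(-2116) = -1635668)
1/(a + 8422) = 1/(-1635668 + 8422) = 1/(-1627246) = -1/1627246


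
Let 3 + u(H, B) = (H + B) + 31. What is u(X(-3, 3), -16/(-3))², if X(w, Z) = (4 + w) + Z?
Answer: 12544/9 ≈ 1393.8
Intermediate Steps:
X(w, Z) = 4 + Z + w
u(H, B) = 28 + B + H (u(H, B) = -3 + ((H + B) + 31) = -3 + ((B + H) + 31) = -3 + (31 + B + H) = 28 + B + H)
u(X(-3, 3), -16/(-3))² = (28 - 16/(-3) + (4 + 3 - 3))² = (28 - 16*(-⅓) + 4)² = (28 + 16/3 + 4)² = (112/3)² = 12544/9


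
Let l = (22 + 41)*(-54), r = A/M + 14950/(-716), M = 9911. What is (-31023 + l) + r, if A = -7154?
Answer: -122221296507/3548138 ≈ -34447.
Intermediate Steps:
r = -76645857/3548138 (r = -7154/9911 + 14950/(-716) = -7154*1/9911 + 14950*(-1/716) = -7154/9911 - 7475/358 = -76645857/3548138 ≈ -21.602)
l = -3402 (l = 63*(-54) = -3402)
(-31023 + l) + r = (-31023 - 3402) - 76645857/3548138 = -34425 - 76645857/3548138 = -122221296507/3548138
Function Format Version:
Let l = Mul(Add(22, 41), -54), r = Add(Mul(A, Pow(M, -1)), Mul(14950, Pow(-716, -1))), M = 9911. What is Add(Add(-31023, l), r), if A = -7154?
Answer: Rational(-122221296507, 3548138) ≈ -34447.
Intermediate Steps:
r = Rational(-76645857, 3548138) (r = Add(Mul(-7154, Pow(9911, -1)), Mul(14950, Pow(-716, -1))) = Add(Mul(-7154, Rational(1, 9911)), Mul(14950, Rational(-1, 716))) = Add(Rational(-7154, 9911), Rational(-7475, 358)) = Rational(-76645857, 3548138) ≈ -21.602)
l = -3402 (l = Mul(63, -54) = -3402)
Add(Add(-31023, l), r) = Add(Add(-31023, -3402), Rational(-76645857, 3548138)) = Add(-34425, Rational(-76645857, 3548138)) = Rational(-122221296507, 3548138)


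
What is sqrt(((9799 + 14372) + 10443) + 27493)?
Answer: sqrt(62107) ≈ 249.21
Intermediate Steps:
sqrt(((9799 + 14372) + 10443) + 27493) = sqrt((24171 + 10443) + 27493) = sqrt(34614 + 27493) = sqrt(62107)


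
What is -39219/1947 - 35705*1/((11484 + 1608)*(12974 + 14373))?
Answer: -4680509149997/232359473676 ≈ -20.143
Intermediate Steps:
-39219/1947 - 35705*1/((11484 + 1608)*(12974 + 14373)) = -39219*1/1947 - 35705/(27347*13092) = -13073/649 - 35705/358026924 = -4680509149997/232359473676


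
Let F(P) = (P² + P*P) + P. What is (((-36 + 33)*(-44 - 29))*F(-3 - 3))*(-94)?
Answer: -1358676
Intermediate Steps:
F(P) = P + 2*P² (F(P) = (P² + P²) + P = 2*P² + P = P + 2*P²)
(((-36 + 33)*(-44 - 29))*F(-3 - 3))*(-94) = (((-36 + 33)*(-44 - 29))*((-3 - 3)*(1 + 2*(-3 - 3))))*(-94) = ((-3*(-73))*(-6*(1 + 2*(-6))))*(-94) = (219*(-6*(1 - 12)))*(-94) = (219*(-6*(-11)))*(-94) = (219*66)*(-94) = 14454*(-94) = -1358676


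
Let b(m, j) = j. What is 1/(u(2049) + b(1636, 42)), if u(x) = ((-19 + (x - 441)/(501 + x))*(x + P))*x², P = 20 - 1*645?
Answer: -425/46674329230518 ≈ -9.1056e-12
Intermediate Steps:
P = -625 (P = 20 - 645 = -625)
u(x) = x²*(-625 + x)*(-19 + (-441 + x)/(501 + x)) (u(x) = ((-19 + (x - 441)/(501 + x))*(x - 625))*x² = ((-19 + (-441 + x)/(501 + x))*(-625 + x))*x² = ((-625 + x)*(-19 + (-441 + x)/(501 + x)))*x² = x²*(-625 + x)*(-19 + (-441 + x)/(501 + x)))
1/(u(2049) + b(1636, 42)) = 1/(2049²*(6225000 - 18*2049² + 1290*2049)/(501 + 2049) + 42) = 1/(4198401*(6225000 - 18*4198401 + 2643210)/2550 + 42) = 1/(4198401*(1/2550)*(6225000 - 75571218 + 2643210) + 42) = 1/(4198401*(1/2550)*(-66703008) + 42) = 1/(-46674329248368/425 + 42) = 1/(-46674329230518/425) = -425/46674329230518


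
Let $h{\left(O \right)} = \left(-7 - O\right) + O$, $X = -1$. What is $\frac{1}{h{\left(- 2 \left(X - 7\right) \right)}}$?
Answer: $- \frac{1}{7} \approx -0.14286$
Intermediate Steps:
$h{\left(O \right)} = -7$
$\frac{1}{h{\left(- 2 \left(X - 7\right) \right)}} = \frac{1}{-7} = - \frac{1}{7}$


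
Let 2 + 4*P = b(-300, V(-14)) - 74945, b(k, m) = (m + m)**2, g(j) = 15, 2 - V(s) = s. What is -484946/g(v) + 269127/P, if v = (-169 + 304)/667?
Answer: -11954936926/369615 ≈ -32344.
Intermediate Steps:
v = 135/667 (v = 135*(1/667) = 135/667 ≈ 0.20240)
V(s) = 2 - s
b(k, m) = 4*m**2 (b(k, m) = (2*m)**2 = 4*m**2)
P = -73923/4 (P = -1/2 + (4*(2 - 1*(-14))**2 - 74945)/4 = -1/2 + (4*(2 + 14)**2 - 74945)/4 = -1/2 + (4*16**2 - 74945)/4 = -1/2 + (4*256 - 74945)/4 = -1/2 + (1024 - 74945)/4 = -1/2 + (1/4)*(-73921) = -1/2 - 73921/4 = -73923/4 ≈ -18481.)
-484946/g(v) + 269127/P = -484946/15 + 269127/(-73923/4) = -484946*1/15 + 269127*(-4/73923) = -484946/15 - 358836/24641 = -11954936926/369615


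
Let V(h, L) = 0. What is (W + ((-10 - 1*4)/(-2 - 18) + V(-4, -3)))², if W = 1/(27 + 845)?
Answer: 9345249/19009600 ≈ 0.49161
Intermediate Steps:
W = 1/872 ≈ 0.0011468
(W + ((-10 - 1*4)/(-2 - 18) + V(-4, -3)))² = (1/872 + ((-10 - 1*4)/(-2 - 18) + 0))² = (1/872 + ((-10 - 4)/(-20) + 0))² = (1/872 + (-14*(-1/20) + 0))² = (1/872 + (7/10 + 0))² = (1/872 + 7/10)² = (3057/4360)² = 9345249/19009600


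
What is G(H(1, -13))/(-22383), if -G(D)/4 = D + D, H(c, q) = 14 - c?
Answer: 104/22383 ≈ 0.0046464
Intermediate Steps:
G(D) = -8*D (G(D) = -4*(D + D) = -8*D)
G(H(1, -13))/(-22383) = -8*(14 - 1*1)/(-22383) = -8*(14 - 1)*(-1/22383) = -8*13*(-1/22383) = -104*(-1/22383) = 104/22383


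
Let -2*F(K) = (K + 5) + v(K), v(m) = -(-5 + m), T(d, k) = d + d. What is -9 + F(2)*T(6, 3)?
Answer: -69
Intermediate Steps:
T(d, k) = 2*d
v(m) = 5 - m
F(K) = -5 (F(K) = -((K + 5) + (5 - K))/2 = -((5 + K) + (5 - K))/2 = -1/2*10 = -5)
-9 + F(2)*T(6, 3) = -9 - 10*6 = -9 - 5*12 = -9 - 60 = -69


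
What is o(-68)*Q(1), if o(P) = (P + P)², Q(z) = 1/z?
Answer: 18496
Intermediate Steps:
Q(z) = 1/z
o(P) = 4*P² (o(P) = (2*P)² = 4*P²)
o(-68)*Q(1) = (4*(-68)²)/1 = (4*4624)*1 = 18496*1 = 18496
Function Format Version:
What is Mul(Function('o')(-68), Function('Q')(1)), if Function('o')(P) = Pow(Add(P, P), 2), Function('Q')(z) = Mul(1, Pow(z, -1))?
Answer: 18496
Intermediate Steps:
Function('Q')(z) = Pow(z, -1)
Function('o')(P) = Mul(4, Pow(P, 2)) (Function('o')(P) = Pow(Mul(2, P), 2) = Mul(4, Pow(P, 2)))
Mul(Function('o')(-68), Function('Q')(1)) = Mul(Mul(4, Pow(-68, 2)), Pow(1, -1)) = Mul(Mul(4, 4624), 1) = Mul(18496, 1) = 18496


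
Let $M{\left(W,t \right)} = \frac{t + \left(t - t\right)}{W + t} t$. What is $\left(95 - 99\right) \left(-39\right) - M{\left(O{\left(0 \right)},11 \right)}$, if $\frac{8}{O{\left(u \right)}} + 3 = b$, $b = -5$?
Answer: $\frac{1439}{10} \approx 143.9$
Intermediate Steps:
$O{\left(u \right)} = -1$ ($O{\left(u \right)} = \frac{8}{-3 - 5} = \frac{8}{-8} = 8 \left(- \frac{1}{8}\right) = -1$)
$M{\left(W,t \right)} = \frac{t^{2}}{W + t}$ ($M{\left(W,t \right)} = \frac{t + 0}{W + t} t = \frac{t}{W + t} t = \frac{t^{2}}{W + t}$)
$\left(95 - 99\right) \left(-39\right) - M{\left(O{\left(0 \right)},11 \right)} = \left(95 - 99\right) \left(-39\right) - \frac{11^{2}}{-1 + 11} = \left(-4\right) \left(-39\right) - \frac{121}{10} = 156 - 121 \cdot \frac{1}{10} = 156 - \frac{121}{10} = \frac{1439}{10}$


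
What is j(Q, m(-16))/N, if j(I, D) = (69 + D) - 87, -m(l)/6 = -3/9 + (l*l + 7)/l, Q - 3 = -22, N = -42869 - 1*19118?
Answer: -661/495896 ≈ -0.0013329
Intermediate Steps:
N = -61987 (N = -42869 - 19118 = -61987)
Q = -19 (Q = 3 - 22 = -19)
m(l) = 2 - 6*(7 + l²)/l (m(l) = -6*(-3/9 + (l*l + 7)/l) = -6*(-3*⅑ + (l² + 7)/l) = -6*(-⅓ + (7 + l²)/l) = 2 - 6*(7 + l²)/l)
j(I, D) = -18 + D
j(Q, m(-16))/N = (-18 + (2 - 42/(-16) - 6*(-16)))/(-61987) = (-18 + (2 - 42*(-1/16) + 96))*(-1/61987) = (-18 + (2 + 21/8 + 96))*(-1/61987) = (-18 + 805/8)*(-1/61987) = (661/8)*(-1/61987) = -661/495896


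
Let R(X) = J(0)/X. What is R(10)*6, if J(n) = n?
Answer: 0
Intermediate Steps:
R(X) = 0 (R(X) = 0/X = 0)
R(10)*6 = 0*6 = 0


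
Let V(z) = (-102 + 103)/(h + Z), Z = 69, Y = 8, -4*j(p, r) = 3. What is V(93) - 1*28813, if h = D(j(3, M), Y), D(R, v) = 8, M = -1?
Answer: -2218600/77 ≈ -28813.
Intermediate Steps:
j(p, r) = -3/4 (j(p, r) = -1/4*3 = -3/4)
h = 8
V(z) = 1/77 (V(z) = (-102 + 103)/(8 + 69) = 1/77)
V(93) - 1*28813 = 1/77 - 1*28813 = 1/77 - 28813 = -2218600/77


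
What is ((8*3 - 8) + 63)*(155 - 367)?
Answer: -16748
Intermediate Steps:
((8*3 - 8) + 63)*(155 - 367) = ((24 - 8) + 63)*(-212) = (16 + 63)*(-212) = 79*(-212) = -16748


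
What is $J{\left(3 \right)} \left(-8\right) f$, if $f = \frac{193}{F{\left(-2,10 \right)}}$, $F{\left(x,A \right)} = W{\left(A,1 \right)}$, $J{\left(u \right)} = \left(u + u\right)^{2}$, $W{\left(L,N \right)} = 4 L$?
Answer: $- \frac{6948}{5} \approx -1389.6$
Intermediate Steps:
$J{\left(u \right)} = 4 u^{2}$ ($J{\left(u \right)} = \left(2 u\right)^{2} = 4 u^{2}$)
$F{\left(x,A \right)} = 4 A$
$f = \frac{193}{40}$ ($f = \frac{193}{4 \cdot 10} = \frac{193}{40} \approx 4.825$)
$J{\left(3 \right)} \left(-8\right) f = 4 \cdot 3^{2} \left(-8\right) \frac{193}{40} = 4 \cdot 9 \left(-8\right) \frac{193}{40} = 36 \left(-8\right) \frac{193}{40} = \left(-288\right) \frac{193}{40} = - \frac{6948}{5}$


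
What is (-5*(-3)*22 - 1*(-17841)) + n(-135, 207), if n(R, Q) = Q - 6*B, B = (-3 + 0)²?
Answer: 18324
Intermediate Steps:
B = 9 (B = (-3)² = 9)
n(R, Q) = -54 + Q (n(R, Q) = Q - 6*9 = Q - 54 = -54 + Q)
(-5*(-3)*22 - 1*(-17841)) + n(-135, 207) = (-5*(-3)*22 - 1*(-17841)) + (-54 + 207) = (15*22 + 17841) + 153 = (330 + 17841) + 153 = 18171 + 153 = 18324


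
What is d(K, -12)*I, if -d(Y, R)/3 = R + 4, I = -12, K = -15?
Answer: -288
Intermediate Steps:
d(Y, R) = -12 - 3*R (d(Y, R) = -3*(R + 4) = -3*(4 + R) = -12 - 3*R)
d(K, -12)*I = (-12 - 3*(-12))*(-12) = (-12 + 36)*(-12) = 24*(-12) = -288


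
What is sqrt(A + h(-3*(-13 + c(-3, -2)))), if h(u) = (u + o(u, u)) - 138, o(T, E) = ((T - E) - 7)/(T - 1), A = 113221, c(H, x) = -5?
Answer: sqrt(317801462)/53 ≈ 336.36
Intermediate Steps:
o(T, E) = (-7 + T - E)/(-1 + T)
h(u) = -138 + u - 7/(-1 + u) (h(u) = (u + (-7 + u - u)/(-1 + u)) - 138 = (u - 7/(-1 + u)) - 138 = -138 + u - 7/(-1 + u))
sqrt(A + h(-3*(-13 + c(-3, -2)))) = sqrt(113221 + (-7 + (-1 - 3*(-13 - 5))*(-138 - 3*(-13 - 5)))/(-1 - 3*(-13 - 5))) = sqrt(113221 + (-7 + (-1 - 3*(-18))*(-138 - 3*(-18)))/(-1 - 3*(-18))) = sqrt(113221 + (-7 + (-1 + 54)*(-138 + 54))/(-1 + 54)) = sqrt(113221 + (-7 + 53*(-84))/53) = sqrt(113221 + (-7 - 4452)/53) = sqrt(113221 + (1/53)*(-4459)) = sqrt(113221 - 4459/53) = sqrt(5996254/53) = sqrt(317801462)/53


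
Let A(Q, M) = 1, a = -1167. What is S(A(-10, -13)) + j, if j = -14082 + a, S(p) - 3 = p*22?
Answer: -15224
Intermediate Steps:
S(p) = 3 + 22*p (S(p) = 3 + p*22 = 3 + 22*p)
j = -15249 (j = -14082 - 1167 = -15249)
S(A(-10, -13)) + j = (3 + 22*1) - 15249 = (3 + 22) - 15249 = 25 - 15249 = -15224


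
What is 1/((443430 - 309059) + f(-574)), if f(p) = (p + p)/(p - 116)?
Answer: 345/46358569 ≈ 7.4420e-6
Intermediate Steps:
f(p) = 2*p/(-116 + p) (f(p) = (2*p)/(-116 + p) = 2*p/(-116 + p))
1/((443430 - 309059) + f(-574)) = 1/((443430 - 309059) + 2*(-574)/(-116 - 574)) = 1/(134371 + 2*(-574)/(-690)) = 1/(134371 + 2*(-574)*(-1/690)) = 1/(134371 + 574/345) = 1/(46358569/345) = 345/46358569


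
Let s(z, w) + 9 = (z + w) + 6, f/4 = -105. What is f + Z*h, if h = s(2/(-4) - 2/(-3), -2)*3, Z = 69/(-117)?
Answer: -32093/78 ≈ -411.45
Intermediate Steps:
f = -420 (f = 4*(-105) = -420)
Z = -23/39 (Z = 69*(-1/117) = -23/39 ≈ -0.58974)
s(z, w) = -3 + w + z (s(z, w) = -9 + ((z + w) + 6) = -9 + ((w + z) + 6) = -9 + (6 + w + z) = -3 + w + z)
h = -29/2 (h = (-3 - 2 + (2/(-4) - 2/(-3)))*3 = (-3 - 2 + (2*(-¼) - 2*(-⅓)))*3 = (-3 - 2 + (-½ + ⅔))*3 = (-3 - 2 + ⅙)*3 = -29/6*3 = -29/2 ≈ -14.500)
f + Z*h = -420 - 23/39*(-29/2) = -420 + 667/78 = -32093/78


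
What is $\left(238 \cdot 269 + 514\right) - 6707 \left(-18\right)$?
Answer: $185262$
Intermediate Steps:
$\left(238 \cdot 269 + 514\right) - 6707 \left(-18\right) = \left(64022 + 514\right) - -120726 = 64536 + 120726 = 185262$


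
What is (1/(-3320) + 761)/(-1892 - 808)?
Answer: -842173/2988000 ≈ -0.28185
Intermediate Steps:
(1/(-3320) + 761)/(-1892 - 808) = (-1/3320 + 761)/(-2700) = (2526519/3320)*(-1/2700) = -842173/2988000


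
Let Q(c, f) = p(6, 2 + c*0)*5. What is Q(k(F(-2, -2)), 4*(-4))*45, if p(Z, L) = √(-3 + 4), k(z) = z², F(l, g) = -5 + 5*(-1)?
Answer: 225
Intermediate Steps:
F(l, g) = -10 (F(l, g) = -5 - 5 = -10)
p(Z, L) = 1 (p(Z, L) = √1 = 1)
Q(c, f) = 5 (Q(c, f) = 1*5 = 5)
Q(k(F(-2, -2)), 4*(-4))*45 = 5*45 = 225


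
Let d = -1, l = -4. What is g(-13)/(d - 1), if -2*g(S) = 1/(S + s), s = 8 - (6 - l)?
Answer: -1/60 ≈ -0.016667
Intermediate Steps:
s = -2 (s = 8 - (6 - 1*(-4)) = 8 - (6 + 4) = 8 - 1*10 = 8 - 10 = -2)
g(S) = -1/(2*(-2 + S)) (g(S) = -1/(2*(S - 2)) = -1/(2*(-2 + S)))
g(-13)/(d - 1) = (-1/(-4 + 2*(-13)))/(-1 - 1) = -1/(-4 - 26)/(-2) = -1/(-30)*(-½) = -1*(-1/30)*(-½) = (1/30)*(-½) = -1/60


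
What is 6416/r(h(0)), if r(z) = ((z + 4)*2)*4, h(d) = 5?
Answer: 802/9 ≈ 89.111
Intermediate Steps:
r(z) = 32 + 8*z (r(z) = ((4 + z)*2)*4 = (8 + 2*z)*4 = 32 + 8*z)
6416/r(h(0)) = 6416/(32 + 8*5) = 6416/(32 + 40) = 6416/72 = 6416*(1/72) = 802/9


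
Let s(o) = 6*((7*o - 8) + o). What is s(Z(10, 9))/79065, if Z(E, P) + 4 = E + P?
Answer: 32/3765 ≈ 0.0084993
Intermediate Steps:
Z(E, P) = -4 + E + P (Z(E, P) = -4 + (E + P) = -4 + E + P)
s(o) = -48 + 48*o (s(o) = 6*((-8 + 7*o) + o) = 6*(-8 + 8*o) = -48 + 48*o)
s(Z(10, 9))/79065 = (-48 + 48*(-4 + 10 + 9))/79065 = (-48 + 48*15)*(1/79065) = (-48 + 720)*(1/79065) = 672*(1/79065) = 32/3765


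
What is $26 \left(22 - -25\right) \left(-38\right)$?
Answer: $-46436$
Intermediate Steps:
$26 \left(22 - -25\right) \left(-38\right) = 26 \left(22 + 25\right) \left(-38\right) = 26 \cdot 47 \left(-38\right) = 1222 \left(-38\right) = -46436$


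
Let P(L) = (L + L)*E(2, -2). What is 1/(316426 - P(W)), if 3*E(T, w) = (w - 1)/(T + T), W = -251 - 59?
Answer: 1/316271 ≈ 3.1618e-6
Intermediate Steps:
W = -310
E(T, w) = (-1 + w)/(6*T) (E(T, w) = ((w - 1)/(T + T))/3 = ((-1 + w)/((2*T)))/3 = ((-1 + w)*(1/(2*T)))/3 = ((-1 + w)/(2*T))/3 = (-1 + w)/(6*T))
P(L) = -L/2 (P(L) = (L + L)*((1/6)*(-1 - 2)/2) = (2*L)*((1/6)*(1/2)*(-3)) = (2*L)*(-1/4) = -L/2)
1/(316426 - P(W)) = 1/(316426 - (-1)*(-310)/2) = 1/(316426 - 1*155) = 1/(316426 - 155) = 1/316271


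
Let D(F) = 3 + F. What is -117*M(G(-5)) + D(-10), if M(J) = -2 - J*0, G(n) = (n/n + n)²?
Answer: 227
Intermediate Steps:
G(n) = (1 + n)²
M(J) = -2 (M(J) = -2 - 1*0 = -2 + 0 = -2)
-117*M(G(-5)) + D(-10) = -117*(-2) + (3 - 10) = 234 - 7 = 227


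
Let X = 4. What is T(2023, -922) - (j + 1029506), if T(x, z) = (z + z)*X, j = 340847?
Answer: -1377729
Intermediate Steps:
T(x, z) = 8*z (T(x, z) = (z + z)*4 = (2*z)*4 = 8*z)
T(2023, -922) - (j + 1029506) = 8*(-922) - (340847 + 1029506) = -7376 - 1*1370353 = -7376 - 1370353 = -1377729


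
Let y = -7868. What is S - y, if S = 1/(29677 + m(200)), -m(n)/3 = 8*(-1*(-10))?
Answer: 231610317/29437 ≈ 7868.0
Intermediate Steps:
m(n) = -240 (m(n) = -24*(-1*(-10)) = -24*10 = -3*80 = -240)
S = 1/29437 (S = 1/(29677 - 240) = 1/29437 ≈ 3.3971e-5)
S - y = 1/29437 - 1*(-7868) = 1/29437 + 7868 = 231610317/29437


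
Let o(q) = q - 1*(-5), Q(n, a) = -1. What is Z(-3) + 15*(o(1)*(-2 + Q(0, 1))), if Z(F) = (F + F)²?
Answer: -234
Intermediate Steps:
o(q) = 5 + q (o(q) = q + 5 = 5 + q)
Z(F) = 4*F² (Z(F) = (2*F)² = 4*F²)
Z(-3) + 15*(o(1)*(-2 + Q(0, 1))) = 4*(-3)² + 15*((5 + 1)*(-2 - 1)) = 4*9 + 15*(6*(-3)) = 36 + 15*(-18) = 36 - 270 = -234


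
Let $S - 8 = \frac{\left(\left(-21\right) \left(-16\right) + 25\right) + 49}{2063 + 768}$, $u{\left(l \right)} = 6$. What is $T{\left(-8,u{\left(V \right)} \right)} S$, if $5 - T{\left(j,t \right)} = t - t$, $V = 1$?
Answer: $\frac{115290}{2831} \approx 40.724$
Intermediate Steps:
$T{\left(j,t \right)} = 5$ ($T{\left(j,t \right)} = 5 - \left(t - t\right) = 5 - 0 = 5 + 0 = 5$)
$S = \frac{23058}{2831}$ ($S = 8 + \frac{\left(\left(-21\right) \left(-16\right) + 25\right) + 49}{2063 + 768} = 8 + \frac{\left(336 + 25\right) + 49}{2831} = 8 + \left(361 + 49\right) \frac{1}{2831} = 8 + 410 \cdot \frac{1}{2831} = 8 + \frac{410}{2831} = \frac{23058}{2831} \approx 8.1448$)
$T{\left(-8,u{\left(V \right)} \right)} S = 5 \cdot \frac{23058}{2831} = \frac{115290}{2831}$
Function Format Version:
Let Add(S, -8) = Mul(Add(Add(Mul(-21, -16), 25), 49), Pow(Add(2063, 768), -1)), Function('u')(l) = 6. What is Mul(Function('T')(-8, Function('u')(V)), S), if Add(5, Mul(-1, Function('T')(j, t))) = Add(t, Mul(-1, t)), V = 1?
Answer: Rational(115290, 2831) ≈ 40.724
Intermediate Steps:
Function('T')(j, t) = 5 (Function('T')(j, t) = Add(5, Mul(-1, Add(t, Mul(-1, t)))) = Add(5, Mul(-1, 0)) = Add(5, 0) = 5)
S = Rational(23058, 2831) (S = Add(8, Mul(Add(Add(Mul(-21, -16), 25), 49), Pow(Add(2063, 768), -1))) = Add(8, Mul(Add(Add(336, 25), 49), Pow(2831, -1))) = Add(8, Mul(Add(361, 49), Rational(1, 2831))) = Add(8, Mul(410, Rational(1, 2831))) = Add(8, Rational(410, 2831)) = Rational(23058, 2831) ≈ 8.1448)
Mul(Function('T')(-8, Function('u')(V)), S) = Mul(5, Rational(23058, 2831)) = Rational(115290, 2831)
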